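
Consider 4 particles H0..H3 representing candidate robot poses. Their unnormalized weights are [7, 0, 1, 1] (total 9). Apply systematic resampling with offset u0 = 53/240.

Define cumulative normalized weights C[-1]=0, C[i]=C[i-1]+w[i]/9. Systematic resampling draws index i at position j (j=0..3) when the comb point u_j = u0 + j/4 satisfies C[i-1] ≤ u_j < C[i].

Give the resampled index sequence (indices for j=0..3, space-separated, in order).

0 0 0 3

C = [7/9, 7/9, 8/9, 1]
j=0: u_0=53/240 ∈ [0, 7/9) → index 0
j=1: u_1=113/240 ∈ [0, 7/9) → index 0
j=2: u_2=173/240 ∈ [0, 7/9) → index 0
j=3: u_3=233/240 ∈ [8/9, 1) → index 3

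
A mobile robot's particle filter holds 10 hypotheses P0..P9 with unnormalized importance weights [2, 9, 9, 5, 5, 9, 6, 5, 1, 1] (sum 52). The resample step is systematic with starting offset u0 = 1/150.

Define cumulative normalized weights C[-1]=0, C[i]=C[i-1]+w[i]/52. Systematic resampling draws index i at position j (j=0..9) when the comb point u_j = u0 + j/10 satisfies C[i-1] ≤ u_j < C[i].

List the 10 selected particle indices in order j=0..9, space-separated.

0 1 1 2 3 4 5 5 6 7

C = [1/26, 11/52, 5/13, 25/52, 15/26, 3/4, 45/52, 25/26, 51/52, 1]
j=0: u_0=1/150 ∈ [0, 1/26) → index 0
j=1: u_1=8/75 ∈ [1/26, 11/52) → index 1
j=2: u_2=31/150 ∈ [1/26, 11/52) → index 1
j=3: u_3=23/75 ∈ [11/52, 5/13) → index 2
j=4: u_4=61/150 ∈ [5/13, 25/52) → index 3
j=5: u_5=38/75 ∈ [25/52, 15/26) → index 4
j=6: u_6=91/150 ∈ [15/26, 3/4) → index 5
j=7: u_7=53/75 ∈ [15/26, 3/4) → index 5
j=8: u_8=121/150 ∈ [3/4, 45/52) → index 6
j=9: u_9=68/75 ∈ [45/52, 25/26) → index 7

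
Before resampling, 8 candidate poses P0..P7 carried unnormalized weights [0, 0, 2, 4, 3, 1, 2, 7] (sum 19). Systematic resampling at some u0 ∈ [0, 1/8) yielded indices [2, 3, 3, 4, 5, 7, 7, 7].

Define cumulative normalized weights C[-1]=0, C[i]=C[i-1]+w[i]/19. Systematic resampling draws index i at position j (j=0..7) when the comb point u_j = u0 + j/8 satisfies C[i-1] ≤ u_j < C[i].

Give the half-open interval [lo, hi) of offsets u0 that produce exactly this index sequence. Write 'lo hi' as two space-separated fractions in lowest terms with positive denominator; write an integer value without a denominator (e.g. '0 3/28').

C = [0, 0, 2/19, 6/19, 9/19, 10/19, 12/19, 1]
j=0 picked index 2: u0 ∈ [0, 2/19)
j=1 picked index 3: u0 ∈ [-3/152, 29/152)
j=2 picked index 3: u0 ∈ [-11/76, 5/76)
j=3 picked index 4: u0 ∈ [-9/152, 15/152)
j=4 picked index 5: u0 ∈ [-1/38, 1/38)
j=5 picked index 7: u0 ∈ [1/152, 3/8)
j=6 picked index 7: u0 ∈ [-9/76, 1/4)
j=7 picked index 7: u0 ∈ [-37/152, 1/8)
intersection: [1/152, 1/38)

1/152 1/38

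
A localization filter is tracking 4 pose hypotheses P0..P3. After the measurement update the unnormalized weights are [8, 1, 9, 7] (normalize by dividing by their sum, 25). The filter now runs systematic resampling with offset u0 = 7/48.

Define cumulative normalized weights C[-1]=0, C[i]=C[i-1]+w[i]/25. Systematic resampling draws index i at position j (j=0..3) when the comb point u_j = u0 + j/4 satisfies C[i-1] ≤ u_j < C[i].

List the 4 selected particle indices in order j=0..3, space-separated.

0 2 2 3

C = [8/25, 9/25, 18/25, 1]
j=0: u_0=7/48 ∈ [0, 8/25) → index 0
j=1: u_1=19/48 ∈ [9/25, 18/25) → index 2
j=2: u_2=31/48 ∈ [9/25, 18/25) → index 2
j=3: u_3=43/48 ∈ [18/25, 1) → index 3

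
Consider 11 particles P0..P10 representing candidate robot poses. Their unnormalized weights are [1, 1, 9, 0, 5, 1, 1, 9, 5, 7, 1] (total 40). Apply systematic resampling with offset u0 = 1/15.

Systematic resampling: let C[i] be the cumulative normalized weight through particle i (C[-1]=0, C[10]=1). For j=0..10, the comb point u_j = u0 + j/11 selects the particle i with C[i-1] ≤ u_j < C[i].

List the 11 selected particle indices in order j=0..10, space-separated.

C = [1/40, 1/20, 11/40, 11/40, 2/5, 17/40, 9/20, 27/40, 4/5, 39/40, 1]
j=0: u_0=1/15 ∈ [1/20, 11/40) → index 2
j=1: u_1=26/165 ∈ [1/20, 11/40) → index 2
j=2: u_2=41/165 ∈ [1/20, 11/40) → index 2
j=3: u_3=56/165 ∈ [11/40, 2/5) → index 4
j=4: u_4=71/165 ∈ [17/40, 9/20) → index 6
j=5: u_5=86/165 ∈ [9/20, 27/40) → index 7
j=6: u_6=101/165 ∈ [9/20, 27/40) → index 7
j=7: u_7=116/165 ∈ [27/40, 4/5) → index 8
j=8: u_8=131/165 ∈ [27/40, 4/5) → index 8
j=9: u_9=146/165 ∈ [4/5, 39/40) → index 9
j=10: u_10=161/165 ∈ [39/40, 1) → index 10

2 2 2 4 6 7 7 8 8 9 10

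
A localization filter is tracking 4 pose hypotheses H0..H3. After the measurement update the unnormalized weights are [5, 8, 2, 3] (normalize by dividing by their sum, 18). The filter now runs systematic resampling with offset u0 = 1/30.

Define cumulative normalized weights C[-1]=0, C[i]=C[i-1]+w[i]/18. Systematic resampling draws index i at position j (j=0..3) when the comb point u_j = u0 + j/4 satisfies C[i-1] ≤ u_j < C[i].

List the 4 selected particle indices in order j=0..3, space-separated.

0 1 1 2

C = [5/18, 13/18, 5/6, 1]
j=0: u_0=1/30 ∈ [0, 5/18) → index 0
j=1: u_1=17/60 ∈ [5/18, 13/18) → index 1
j=2: u_2=8/15 ∈ [5/18, 13/18) → index 1
j=3: u_3=47/60 ∈ [13/18, 5/6) → index 2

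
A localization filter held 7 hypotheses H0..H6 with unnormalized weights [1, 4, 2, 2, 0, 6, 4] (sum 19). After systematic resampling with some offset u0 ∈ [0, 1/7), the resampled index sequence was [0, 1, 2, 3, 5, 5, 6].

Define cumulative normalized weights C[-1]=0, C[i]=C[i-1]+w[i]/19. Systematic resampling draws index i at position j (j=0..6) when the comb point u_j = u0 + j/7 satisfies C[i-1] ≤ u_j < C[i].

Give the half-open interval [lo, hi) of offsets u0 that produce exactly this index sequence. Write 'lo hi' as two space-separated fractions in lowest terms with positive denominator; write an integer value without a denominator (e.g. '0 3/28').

C = [1/19, 5/19, 7/19, 9/19, 9/19, 15/19, 1]
j=0 picked index 0: u0 ∈ [0, 1/19)
j=1 picked index 1: u0 ∈ [-12/133, 16/133)
j=2 picked index 2: u0 ∈ [-3/133, 11/133)
j=3 picked index 3: u0 ∈ [-8/133, 6/133)
j=4 picked index 5: u0 ∈ [-13/133, 29/133)
j=5 picked index 5: u0 ∈ [-32/133, 10/133)
j=6 picked index 6: u0 ∈ [-9/133, 1/7)
intersection: [0, 6/133)

0 6/133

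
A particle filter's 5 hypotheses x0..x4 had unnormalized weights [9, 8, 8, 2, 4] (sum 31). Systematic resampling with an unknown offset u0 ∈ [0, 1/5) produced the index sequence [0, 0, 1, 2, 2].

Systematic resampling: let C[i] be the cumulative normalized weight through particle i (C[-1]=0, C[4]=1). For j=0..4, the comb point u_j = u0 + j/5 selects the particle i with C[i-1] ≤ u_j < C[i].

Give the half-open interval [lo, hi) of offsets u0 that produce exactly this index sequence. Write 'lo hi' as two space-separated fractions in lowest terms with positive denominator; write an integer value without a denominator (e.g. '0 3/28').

C = [9/31, 17/31, 25/31, 27/31, 1]
j=0 picked index 0: u0 ∈ [0, 9/31)
j=1 picked index 0: u0 ∈ [-1/5, 14/155)
j=2 picked index 1: u0 ∈ [-17/155, 23/155)
j=3 picked index 2: u0 ∈ [-8/155, 32/155)
j=4 picked index 2: u0 ∈ [-39/155, 1/155)
intersection: [0, 1/155)

0 1/155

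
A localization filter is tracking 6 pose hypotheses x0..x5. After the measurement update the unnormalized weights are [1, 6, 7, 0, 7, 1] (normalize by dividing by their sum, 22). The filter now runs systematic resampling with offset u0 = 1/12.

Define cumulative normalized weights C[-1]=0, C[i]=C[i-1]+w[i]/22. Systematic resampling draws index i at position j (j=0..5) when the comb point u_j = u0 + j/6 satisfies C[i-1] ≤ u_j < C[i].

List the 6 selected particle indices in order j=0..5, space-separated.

C = [1/22, 7/22, 7/11, 7/11, 21/22, 1]
j=0: u_0=1/12 ∈ [1/22, 7/22) → index 1
j=1: u_1=1/4 ∈ [1/22, 7/22) → index 1
j=2: u_2=5/12 ∈ [7/22, 7/11) → index 2
j=3: u_3=7/12 ∈ [7/22, 7/11) → index 2
j=4: u_4=3/4 ∈ [7/11, 21/22) → index 4
j=5: u_5=11/12 ∈ [7/11, 21/22) → index 4

1 1 2 2 4 4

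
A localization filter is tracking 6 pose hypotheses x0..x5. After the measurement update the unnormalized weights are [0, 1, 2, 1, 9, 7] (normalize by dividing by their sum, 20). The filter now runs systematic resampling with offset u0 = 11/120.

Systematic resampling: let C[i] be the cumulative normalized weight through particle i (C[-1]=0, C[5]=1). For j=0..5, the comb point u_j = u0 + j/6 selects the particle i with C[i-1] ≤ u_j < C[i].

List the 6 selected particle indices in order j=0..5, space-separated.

C = [0, 1/20, 3/20, 1/5, 13/20, 1]
j=0: u_0=11/120 ∈ [1/20, 3/20) → index 2
j=1: u_1=31/120 ∈ [1/5, 13/20) → index 4
j=2: u_2=17/40 ∈ [1/5, 13/20) → index 4
j=3: u_3=71/120 ∈ [1/5, 13/20) → index 4
j=4: u_4=91/120 ∈ [13/20, 1) → index 5
j=5: u_5=37/40 ∈ [13/20, 1) → index 5

2 4 4 4 5 5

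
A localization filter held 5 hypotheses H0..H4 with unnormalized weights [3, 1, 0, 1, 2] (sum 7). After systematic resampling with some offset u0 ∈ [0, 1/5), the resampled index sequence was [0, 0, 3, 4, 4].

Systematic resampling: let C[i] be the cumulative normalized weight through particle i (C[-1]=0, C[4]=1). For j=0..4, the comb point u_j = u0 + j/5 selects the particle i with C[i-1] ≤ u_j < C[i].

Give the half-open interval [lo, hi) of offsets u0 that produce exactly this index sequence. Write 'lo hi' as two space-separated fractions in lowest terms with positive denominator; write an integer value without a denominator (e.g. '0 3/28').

C = [3/7, 4/7, 4/7, 5/7, 1]
j=0 picked index 0: u0 ∈ [0, 3/7)
j=1 picked index 0: u0 ∈ [-1/5, 8/35)
j=2 picked index 3: u0 ∈ [6/35, 11/35)
j=3 picked index 4: u0 ∈ [4/35, 2/5)
j=4 picked index 4: u0 ∈ [-3/35, 1/5)
intersection: [6/35, 1/5)

6/35 1/5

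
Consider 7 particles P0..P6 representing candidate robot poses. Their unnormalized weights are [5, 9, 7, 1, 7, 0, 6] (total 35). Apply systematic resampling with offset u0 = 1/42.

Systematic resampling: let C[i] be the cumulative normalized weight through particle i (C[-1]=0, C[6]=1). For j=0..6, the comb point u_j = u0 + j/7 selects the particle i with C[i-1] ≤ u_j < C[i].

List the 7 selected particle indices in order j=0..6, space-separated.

C = [1/7, 2/5, 3/5, 22/35, 29/35, 29/35, 1]
j=0: u_0=1/42 ∈ [0, 1/7) → index 0
j=1: u_1=1/6 ∈ [1/7, 2/5) → index 1
j=2: u_2=13/42 ∈ [1/7, 2/5) → index 1
j=3: u_3=19/42 ∈ [2/5, 3/5) → index 2
j=4: u_4=25/42 ∈ [2/5, 3/5) → index 2
j=5: u_5=31/42 ∈ [22/35, 29/35) → index 4
j=6: u_6=37/42 ∈ [29/35, 1) → index 6

0 1 1 2 2 4 6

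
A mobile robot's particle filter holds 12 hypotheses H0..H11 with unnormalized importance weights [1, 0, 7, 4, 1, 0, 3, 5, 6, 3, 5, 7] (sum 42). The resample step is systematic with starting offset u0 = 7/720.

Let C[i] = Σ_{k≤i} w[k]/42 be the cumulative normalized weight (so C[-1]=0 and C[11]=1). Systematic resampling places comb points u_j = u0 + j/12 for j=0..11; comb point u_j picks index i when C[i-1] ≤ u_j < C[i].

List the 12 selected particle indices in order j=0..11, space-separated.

C = [1/42, 1/42, 4/21, 2/7, 13/42, 13/42, 8/21, 1/2, 9/14, 5/7, 5/6, 1]
j=0: u_0=7/720 ∈ [0, 1/42) → index 0
j=1: u_1=67/720 ∈ [1/42, 4/21) → index 2
j=2: u_2=127/720 ∈ [1/42, 4/21) → index 2
j=3: u_3=187/720 ∈ [4/21, 2/7) → index 3
j=4: u_4=247/720 ∈ [13/42, 8/21) → index 6
j=5: u_5=307/720 ∈ [8/21, 1/2) → index 7
j=6: u_6=367/720 ∈ [1/2, 9/14) → index 8
j=7: u_7=427/720 ∈ [1/2, 9/14) → index 8
j=8: u_8=487/720 ∈ [9/14, 5/7) → index 9
j=9: u_9=547/720 ∈ [5/7, 5/6) → index 10
j=10: u_10=607/720 ∈ [5/6, 1) → index 11
j=11: u_11=667/720 ∈ [5/6, 1) → index 11

0 2 2 3 6 7 8 8 9 10 11 11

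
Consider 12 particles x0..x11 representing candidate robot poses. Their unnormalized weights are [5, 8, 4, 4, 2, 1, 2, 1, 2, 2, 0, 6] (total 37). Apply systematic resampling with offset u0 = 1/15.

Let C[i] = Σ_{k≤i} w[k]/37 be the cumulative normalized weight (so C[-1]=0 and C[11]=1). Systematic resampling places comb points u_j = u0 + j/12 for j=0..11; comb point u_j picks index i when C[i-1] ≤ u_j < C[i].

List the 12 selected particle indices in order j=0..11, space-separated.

0 1 1 1 2 3 3 6 8 9 11 11

C = [5/37, 13/37, 17/37, 21/37, 23/37, 24/37, 26/37, 27/37, 29/37, 31/37, 31/37, 1]
j=0: u_0=1/15 ∈ [0, 5/37) → index 0
j=1: u_1=3/20 ∈ [5/37, 13/37) → index 1
j=2: u_2=7/30 ∈ [5/37, 13/37) → index 1
j=3: u_3=19/60 ∈ [5/37, 13/37) → index 1
j=4: u_4=2/5 ∈ [13/37, 17/37) → index 2
j=5: u_5=29/60 ∈ [17/37, 21/37) → index 3
j=6: u_6=17/30 ∈ [17/37, 21/37) → index 3
j=7: u_7=13/20 ∈ [24/37, 26/37) → index 6
j=8: u_8=11/15 ∈ [27/37, 29/37) → index 8
j=9: u_9=49/60 ∈ [29/37, 31/37) → index 9
j=10: u_10=9/10 ∈ [31/37, 1) → index 11
j=11: u_11=59/60 ∈ [31/37, 1) → index 11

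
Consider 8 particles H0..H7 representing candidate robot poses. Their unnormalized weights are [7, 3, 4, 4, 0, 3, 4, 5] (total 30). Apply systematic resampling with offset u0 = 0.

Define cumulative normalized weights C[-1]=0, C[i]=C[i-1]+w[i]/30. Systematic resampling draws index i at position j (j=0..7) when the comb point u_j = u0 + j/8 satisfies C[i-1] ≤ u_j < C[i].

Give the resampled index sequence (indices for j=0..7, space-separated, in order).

C = [7/30, 1/3, 7/15, 3/5, 3/5, 7/10, 5/6, 1]
j=0: u_0=0 ∈ [0, 7/30) → index 0
j=1: u_1=1/8 ∈ [0, 7/30) → index 0
j=2: u_2=1/4 ∈ [7/30, 1/3) → index 1
j=3: u_3=3/8 ∈ [1/3, 7/15) → index 2
j=4: u_4=1/2 ∈ [7/15, 3/5) → index 3
j=5: u_5=5/8 ∈ [3/5, 7/10) → index 5
j=6: u_6=3/4 ∈ [7/10, 5/6) → index 6
j=7: u_7=7/8 ∈ [5/6, 1) → index 7

0 0 1 2 3 5 6 7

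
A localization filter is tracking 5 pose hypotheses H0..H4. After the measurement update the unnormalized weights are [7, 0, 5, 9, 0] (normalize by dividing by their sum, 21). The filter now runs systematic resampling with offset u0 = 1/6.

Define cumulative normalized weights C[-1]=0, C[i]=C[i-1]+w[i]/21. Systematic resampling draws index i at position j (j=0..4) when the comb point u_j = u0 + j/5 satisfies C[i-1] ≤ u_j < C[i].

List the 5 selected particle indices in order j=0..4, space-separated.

C = [1/3, 1/3, 4/7, 1, 1]
j=0: u_0=1/6 ∈ [0, 1/3) → index 0
j=1: u_1=11/30 ∈ [1/3, 4/7) → index 2
j=2: u_2=17/30 ∈ [1/3, 4/7) → index 2
j=3: u_3=23/30 ∈ [4/7, 1) → index 3
j=4: u_4=29/30 ∈ [4/7, 1) → index 3

0 2 2 3 3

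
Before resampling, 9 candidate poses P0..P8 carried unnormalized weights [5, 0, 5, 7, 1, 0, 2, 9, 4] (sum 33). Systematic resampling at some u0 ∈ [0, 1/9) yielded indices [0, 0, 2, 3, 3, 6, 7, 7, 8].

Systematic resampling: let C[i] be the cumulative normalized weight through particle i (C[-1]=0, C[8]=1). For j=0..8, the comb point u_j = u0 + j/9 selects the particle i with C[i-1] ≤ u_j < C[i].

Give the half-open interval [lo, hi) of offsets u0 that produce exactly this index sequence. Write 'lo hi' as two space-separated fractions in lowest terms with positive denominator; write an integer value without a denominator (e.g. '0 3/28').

C = [5/33, 5/33, 10/33, 17/33, 6/11, 6/11, 20/33, 29/33, 1]
j=0 picked index 0: u0 ∈ [0, 5/33)
j=1 picked index 0: u0 ∈ [-1/9, 4/99)
j=2 picked index 2: u0 ∈ [-7/99, 8/99)
j=3 picked index 3: u0 ∈ [-1/33, 2/11)
j=4 picked index 3: u0 ∈ [-14/99, 7/99)
j=5 picked index 6: u0 ∈ [-1/99, 5/99)
j=6 picked index 7: u0 ∈ [-2/33, 7/33)
j=7 picked index 7: u0 ∈ [-17/99, 10/99)
j=8 picked index 8: u0 ∈ [-1/99, 1/9)
intersection: [0, 4/99)

0 4/99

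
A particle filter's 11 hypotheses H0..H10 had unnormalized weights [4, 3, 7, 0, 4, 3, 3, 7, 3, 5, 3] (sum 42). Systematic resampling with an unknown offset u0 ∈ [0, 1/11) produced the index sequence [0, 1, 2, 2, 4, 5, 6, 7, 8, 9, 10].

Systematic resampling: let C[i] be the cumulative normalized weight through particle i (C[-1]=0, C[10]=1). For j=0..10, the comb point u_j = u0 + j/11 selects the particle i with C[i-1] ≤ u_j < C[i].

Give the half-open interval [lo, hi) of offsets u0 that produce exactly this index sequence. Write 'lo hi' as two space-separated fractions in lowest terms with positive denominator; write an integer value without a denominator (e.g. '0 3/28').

3/154 2/77

C = [2/21, 1/6, 1/3, 1/3, 3/7, 1/2, 4/7, 31/42, 17/21, 13/14, 1]
j=0 picked index 0: u0 ∈ [0, 2/21)
j=1 picked index 1: u0 ∈ [1/231, 5/66)
j=2 picked index 2: u0 ∈ [-1/66, 5/33)
j=3 picked index 2: u0 ∈ [-7/66, 2/33)
j=4 picked index 4: u0 ∈ [-1/33, 5/77)
j=5 picked index 5: u0 ∈ [-2/77, 1/22)
j=6 picked index 6: u0 ∈ [-1/22, 2/77)
j=7 picked index 7: u0 ∈ [-5/77, 47/462)
j=8 picked index 8: u0 ∈ [5/462, 19/231)
j=9 picked index 9: u0 ∈ [-2/231, 17/154)
j=10 picked index 10: u0 ∈ [3/154, 1/11)
intersection: [3/154, 2/77)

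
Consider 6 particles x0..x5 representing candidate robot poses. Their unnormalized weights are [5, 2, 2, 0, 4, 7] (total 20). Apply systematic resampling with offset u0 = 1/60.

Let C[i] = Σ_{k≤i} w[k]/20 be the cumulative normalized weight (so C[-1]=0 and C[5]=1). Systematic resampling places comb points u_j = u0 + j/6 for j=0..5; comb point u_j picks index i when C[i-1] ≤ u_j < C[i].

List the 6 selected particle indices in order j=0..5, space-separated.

0 0 2 4 5 5

C = [1/4, 7/20, 9/20, 9/20, 13/20, 1]
j=0: u_0=1/60 ∈ [0, 1/4) → index 0
j=1: u_1=11/60 ∈ [0, 1/4) → index 0
j=2: u_2=7/20 ∈ [7/20, 9/20) → index 2
j=3: u_3=31/60 ∈ [9/20, 13/20) → index 4
j=4: u_4=41/60 ∈ [13/20, 1) → index 5
j=5: u_5=17/20 ∈ [13/20, 1) → index 5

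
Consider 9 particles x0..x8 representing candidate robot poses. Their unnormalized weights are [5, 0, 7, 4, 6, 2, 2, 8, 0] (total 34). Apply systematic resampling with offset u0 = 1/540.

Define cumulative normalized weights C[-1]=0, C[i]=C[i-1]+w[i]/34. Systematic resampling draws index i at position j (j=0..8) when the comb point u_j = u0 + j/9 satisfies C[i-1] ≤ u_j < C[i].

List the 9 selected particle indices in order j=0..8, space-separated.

0 0 2 2 3 4 5 7 7

C = [5/34, 5/34, 6/17, 8/17, 11/17, 12/17, 13/17, 1, 1]
j=0: u_0=1/540 ∈ [0, 5/34) → index 0
j=1: u_1=61/540 ∈ [0, 5/34) → index 0
j=2: u_2=121/540 ∈ [5/34, 6/17) → index 2
j=3: u_3=181/540 ∈ [5/34, 6/17) → index 2
j=4: u_4=241/540 ∈ [6/17, 8/17) → index 3
j=5: u_5=301/540 ∈ [8/17, 11/17) → index 4
j=6: u_6=361/540 ∈ [11/17, 12/17) → index 5
j=7: u_7=421/540 ∈ [13/17, 1) → index 7
j=8: u_8=481/540 ∈ [13/17, 1) → index 7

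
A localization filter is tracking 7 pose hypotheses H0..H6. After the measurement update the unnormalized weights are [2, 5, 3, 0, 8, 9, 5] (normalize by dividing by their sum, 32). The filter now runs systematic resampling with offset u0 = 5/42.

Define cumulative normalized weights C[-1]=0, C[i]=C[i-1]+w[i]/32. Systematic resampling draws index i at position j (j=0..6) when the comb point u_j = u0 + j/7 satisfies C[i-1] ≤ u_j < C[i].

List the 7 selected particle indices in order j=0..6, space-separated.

C = [1/16, 7/32, 5/16, 5/16, 9/16, 27/32, 1]
j=0: u_0=5/42 ∈ [1/16, 7/32) → index 1
j=1: u_1=11/42 ∈ [7/32, 5/16) → index 2
j=2: u_2=17/42 ∈ [5/16, 9/16) → index 4
j=3: u_3=23/42 ∈ [5/16, 9/16) → index 4
j=4: u_4=29/42 ∈ [9/16, 27/32) → index 5
j=5: u_5=5/6 ∈ [9/16, 27/32) → index 5
j=6: u_6=41/42 ∈ [27/32, 1) → index 6

1 2 4 4 5 5 6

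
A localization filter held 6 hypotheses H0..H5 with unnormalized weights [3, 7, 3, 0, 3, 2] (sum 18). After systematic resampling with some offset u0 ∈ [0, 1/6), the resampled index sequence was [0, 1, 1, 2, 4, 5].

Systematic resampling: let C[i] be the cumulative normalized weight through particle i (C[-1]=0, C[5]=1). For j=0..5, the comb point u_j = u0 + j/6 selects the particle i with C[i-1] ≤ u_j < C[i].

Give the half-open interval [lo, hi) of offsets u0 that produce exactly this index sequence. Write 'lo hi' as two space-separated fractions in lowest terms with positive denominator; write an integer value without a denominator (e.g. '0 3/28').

C = [1/6, 5/9, 13/18, 13/18, 8/9, 1]
j=0 picked index 0: u0 ∈ [0, 1/6)
j=1 picked index 1: u0 ∈ [0, 7/18)
j=2 picked index 1: u0 ∈ [-1/6, 2/9)
j=3 picked index 2: u0 ∈ [1/18, 2/9)
j=4 picked index 4: u0 ∈ [1/18, 2/9)
j=5 picked index 5: u0 ∈ [1/18, 1/6)
intersection: [1/18, 1/6)

1/18 1/6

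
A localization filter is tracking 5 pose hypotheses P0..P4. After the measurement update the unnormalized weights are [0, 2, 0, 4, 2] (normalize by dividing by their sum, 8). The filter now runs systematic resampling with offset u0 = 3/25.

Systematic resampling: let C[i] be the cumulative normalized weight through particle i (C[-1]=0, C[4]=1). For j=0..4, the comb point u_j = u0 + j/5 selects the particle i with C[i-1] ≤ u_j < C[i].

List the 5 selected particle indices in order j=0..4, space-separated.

1 3 3 3 4

C = [0, 1/4, 1/4, 3/4, 1]
j=0: u_0=3/25 ∈ [0, 1/4) → index 1
j=1: u_1=8/25 ∈ [1/4, 3/4) → index 3
j=2: u_2=13/25 ∈ [1/4, 3/4) → index 3
j=3: u_3=18/25 ∈ [1/4, 3/4) → index 3
j=4: u_4=23/25 ∈ [3/4, 1) → index 4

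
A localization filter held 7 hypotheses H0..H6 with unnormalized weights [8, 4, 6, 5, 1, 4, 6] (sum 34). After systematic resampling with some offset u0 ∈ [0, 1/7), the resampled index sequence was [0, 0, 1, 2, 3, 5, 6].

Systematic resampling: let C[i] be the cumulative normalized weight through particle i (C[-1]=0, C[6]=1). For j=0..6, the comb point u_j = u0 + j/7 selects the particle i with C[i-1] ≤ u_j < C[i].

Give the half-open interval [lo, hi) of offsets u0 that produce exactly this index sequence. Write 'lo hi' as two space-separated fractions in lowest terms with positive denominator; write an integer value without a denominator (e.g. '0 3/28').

0 8/119

C = [4/17, 6/17, 9/17, 23/34, 12/17, 14/17, 1]
j=0 picked index 0: u0 ∈ [0, 4/17)
j=1 picked index 0: u0 ∈ [-1/7, 11/119)
j=2 picked index 1: u0 ∈ [-6/119, 8/119)
j=3 picked index 2: u0 ∈ [-9/119, 12/119)
j=4 picked index 3: u0 ∈ [-5/119, 25/238)
j=5 picked index 5: u0 ∈ [-1/119, 13/119)
j=6 picked index 6: u0 ∈ [-4/119, 1/7)
intersection: [0, 8/119)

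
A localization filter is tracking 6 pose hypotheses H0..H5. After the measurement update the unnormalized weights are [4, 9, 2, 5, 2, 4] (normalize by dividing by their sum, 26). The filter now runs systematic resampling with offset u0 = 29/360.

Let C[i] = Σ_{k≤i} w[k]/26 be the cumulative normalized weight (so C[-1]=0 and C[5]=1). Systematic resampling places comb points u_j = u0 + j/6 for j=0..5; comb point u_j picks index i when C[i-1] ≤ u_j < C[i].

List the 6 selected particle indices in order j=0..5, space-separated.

0 1 1 3 3 5

C = [2/13, 1/2, 15/26, 10/13, 11/13, 1]
j=0: u_0=29/360 ∈ [0, 2/13) → index 0
j=1: u_1=89/360 ∈ [2/13, 1/2) → index 1
j=2: u_2=149/360 ∈ [2/13, 1/2) → index 1
j=3: u_3=209/360 ∈ [15/26, 10/13) → index 3
j=4: u_4=269/360 ∈ [15/26, 10/13) → index 3
j=5: u_5=329/360 ∈ [11/13, 1) → index 5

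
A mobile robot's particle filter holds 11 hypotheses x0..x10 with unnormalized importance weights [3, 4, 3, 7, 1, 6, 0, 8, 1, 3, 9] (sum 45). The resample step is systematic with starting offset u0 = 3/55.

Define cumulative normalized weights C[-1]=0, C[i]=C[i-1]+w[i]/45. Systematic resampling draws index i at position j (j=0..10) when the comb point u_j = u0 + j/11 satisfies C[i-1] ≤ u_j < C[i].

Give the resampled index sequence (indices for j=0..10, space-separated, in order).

C = [1/15, 7/45, 2/9, 17/45, 2/5, 8/15, 8/15, 32/45, 11/15, 4/5, 1]
j=0: u_0=3/55 ∈ [0, 1/15) → index 0
j=1: u_1=8/55 ∈ [1/15, 7/45) → index 1
j=2: u_2=13/55 ∈ [2/9, 17/45) → index 3
j=3: u_3=18/55 ∈ [2/9, 17/45) → index 3
j=4: u_4=23/55 ∈ [2/5, 8/15) → index 5
j=5: u_5=28/55 ∈ [2/5, 8/15) → index 5
j=6: u_6=3/5 ∈ [8/15, 32/45) → index 7
j=7: u_7=38/55 ∈ [8/15, 32/45) → index 7
j=8: u_8=43/55 ∈ [11/15, 4/5) → index 9
j=9: u_9=48/55 ∈ [4/5, 1) → index 10
j=10: u_10=53/55 ∈ [4/5, 1) → index 10

0 1 3 3 5 5 7 7 9 10 10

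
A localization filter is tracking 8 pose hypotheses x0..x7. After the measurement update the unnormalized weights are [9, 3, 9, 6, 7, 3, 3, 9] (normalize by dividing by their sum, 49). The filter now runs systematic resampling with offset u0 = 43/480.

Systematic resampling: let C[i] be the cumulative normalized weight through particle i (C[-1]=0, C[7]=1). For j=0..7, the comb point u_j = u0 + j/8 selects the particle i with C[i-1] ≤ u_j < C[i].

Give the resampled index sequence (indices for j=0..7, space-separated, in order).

C = [9/49, 12/49, 3/7, 27/49, 34/49, 37/49, 40/49, 1]
j=0: u_0=43/480 ∈ [0, 9/49) → index 0
j=1: u_1=103/480 ∈ [9/49, 12/49) → index 1
j=2: u_2=163/480 ∈ [12/49, 3/7) → index 2
j=3: u_3=223/480 ∈ [3/7, 27/49) → index 3
j=4: u_4=283/480 ∈ [27/49, 34/49) → index 4
j=5: u_5=343/480 ∈ [34/49, 37/49) → index 5
j=6: u_6=403/480 ∈ [40/49, 1) → index 7
j=7: u_7=463/480 ∈ [40/49, 1) → index 7

0 1 2 3 4 5 7 7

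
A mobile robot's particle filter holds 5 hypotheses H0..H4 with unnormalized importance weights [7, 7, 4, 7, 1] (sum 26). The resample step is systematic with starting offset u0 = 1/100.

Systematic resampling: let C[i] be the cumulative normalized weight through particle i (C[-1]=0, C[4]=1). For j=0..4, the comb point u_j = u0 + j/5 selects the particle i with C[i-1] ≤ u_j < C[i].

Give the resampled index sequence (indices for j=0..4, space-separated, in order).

C = [7/26, 7/13, 9/13, 25/26, 1]
j=0: u_0=1/100 ∈ [0, 7/26) → index 0
j=1: u_1=21/100 ∈ [0, 7/26) → index 0
j=2: u_2=41/100 ∈ [7/26, 7/13) → index 1
j=3: u_3=61/100 ∈ [7/13, 9/13) → index 2
j=4: u_4=81/100 ∈ [9/13, 25/26) → index 3

0 0 1 2 3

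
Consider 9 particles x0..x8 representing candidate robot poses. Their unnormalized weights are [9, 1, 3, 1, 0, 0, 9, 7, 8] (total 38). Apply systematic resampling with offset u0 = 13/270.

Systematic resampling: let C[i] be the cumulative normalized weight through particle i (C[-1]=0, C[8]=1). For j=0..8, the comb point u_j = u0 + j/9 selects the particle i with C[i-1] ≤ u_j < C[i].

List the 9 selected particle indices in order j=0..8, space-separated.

C = [9/38, 5/19, 13/38, 7/19, 7/19, 7/19, 23/38, 15/19, 1]
j=0: u_0=13/270 ∈ [0, 9/38) → index 0
j=1: u_1=43/270 ∈ [0, 9/38) → index 0
j=2: u_2=73/270 ∈ [5/19, 13/38) → index 2
j=3: u_3=103/270 ∈ [7/19, 23/38) → index 6
j=4: u_4=133/270 ∈ [7/19, 23/38) → index 6
j=5: u_5=163/270 ∈ [7/19, 23/38) → index 6
j=6: u_6=193/270 ∈ [23/38, 15/19) → index 7
j=7: u_7=223/270 ∈ [15/19, 1) → index 8
j=8: u_8=253/270 ∈ [15/19, 1) → index 8

0 0 2 6 6 6 7 8 8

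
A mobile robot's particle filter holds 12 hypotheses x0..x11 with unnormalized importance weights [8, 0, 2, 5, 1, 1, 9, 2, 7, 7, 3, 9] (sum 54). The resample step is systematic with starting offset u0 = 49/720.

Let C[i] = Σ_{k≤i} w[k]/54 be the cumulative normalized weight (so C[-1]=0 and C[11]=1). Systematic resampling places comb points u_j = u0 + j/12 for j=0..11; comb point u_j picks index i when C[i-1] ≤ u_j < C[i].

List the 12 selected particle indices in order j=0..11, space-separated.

0 2 3 6 6 7 8 9 9 10 11 11

C = [4/27, 4/27, 5/27, 5/18, 8/27, 17/54, 13/27, 14/27, 35/54, 7/9, 5/6, 1]
j=0: u_0=49/720 ∈ [0, 4/27) → index 0
j=1: u_1=109/720 ∈ [4/27, 5/27) → index 2
j=2: u_2=169/720 ∈ [5/27, 5/18) → index 3
j=3: u_3=229/720 ∈ [17/54, 13/27) → index 6
j=4: u_4=289/720 ∈ [17/54, 13/27) → index 6
j=5: u_5=349/720 ∈ [13/27, 14/27) → index 7
j=6: u_6=409/720 ∈ [14/27, 35/54) → index 8
j=7: u_7=469/720 ∈ [35/54, 7/9) → index 9
j=8: u_8=529/720 ∈ [35/54, 7/9) → index 9
j=9: u_9=589/720 ∈ [7/9, 5/6) → index 10
j=10: u_10=649/720 ∈ [5/6, 1) → index 11
j=11: u_11=709/720 ∈ [5/6, 1) → index 11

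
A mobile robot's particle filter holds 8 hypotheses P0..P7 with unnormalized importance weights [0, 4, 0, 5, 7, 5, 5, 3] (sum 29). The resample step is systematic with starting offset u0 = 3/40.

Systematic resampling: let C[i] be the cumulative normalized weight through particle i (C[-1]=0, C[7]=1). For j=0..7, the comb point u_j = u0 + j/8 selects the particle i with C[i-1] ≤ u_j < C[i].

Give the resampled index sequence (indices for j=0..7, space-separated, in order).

C = [0, 4/29, 4/29, 9/29, 16/29, 21/29, 26/29, 1]
j=0: u_0=3/40 ∈ [0, 4/29) → index 1
j=1: u_1=1/5 ∈ [4/29, 9/29) → index 3
j=2: u_2=13/40 ∈ [9/29, 16/29) → index 4
j=3: u_3=9/20 ∈ [9/29, 16/29) → index 4
j=4: u_4=23/40 ∈ [16/29, 21/29) → index 5
j=5: u_5=7/10 ∈ [16/29, 21/29) → index 5
j=6: u_6=33/40 ∈ [21/29, 26/29) → index 6
j=7: u_7=19/20 ∈ [26/29, 1) → index 7

1 3 4 4 5 5 6 7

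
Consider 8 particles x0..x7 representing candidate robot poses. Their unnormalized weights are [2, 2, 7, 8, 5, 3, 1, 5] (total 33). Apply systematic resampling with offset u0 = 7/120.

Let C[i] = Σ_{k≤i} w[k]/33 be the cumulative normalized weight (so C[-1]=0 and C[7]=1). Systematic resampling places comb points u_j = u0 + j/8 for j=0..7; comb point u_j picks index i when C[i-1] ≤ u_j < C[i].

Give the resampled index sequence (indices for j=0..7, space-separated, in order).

0 2 2 3 3 4 5 7

C = [2/33, 4/33, 1/3, 19/33, 8/11, 9/11, 28/33, 1]
j=0: u_0=7/120 ∈ [0, 2/33) → index 0
j=1: u_1=11/60 ∈ [4/33, 1/3) → index 2
j=2: u_2=37/120 ∈ [4/33, 1/3) → index 2
j=3: u_3=13/30 ∈ [1/3, 19/33) → index 3
j=4: u_4=67/120 ∈ [1/3, 19/33) → index 3
j=5: u_5=41/60 ∈ [19/33, 8/11) → index 4
j=6: u_6=97/120 ∈ [8/11, 9/11) → index 5
j=7: u_7=14/15 ∈ [28/33, 1) → index 7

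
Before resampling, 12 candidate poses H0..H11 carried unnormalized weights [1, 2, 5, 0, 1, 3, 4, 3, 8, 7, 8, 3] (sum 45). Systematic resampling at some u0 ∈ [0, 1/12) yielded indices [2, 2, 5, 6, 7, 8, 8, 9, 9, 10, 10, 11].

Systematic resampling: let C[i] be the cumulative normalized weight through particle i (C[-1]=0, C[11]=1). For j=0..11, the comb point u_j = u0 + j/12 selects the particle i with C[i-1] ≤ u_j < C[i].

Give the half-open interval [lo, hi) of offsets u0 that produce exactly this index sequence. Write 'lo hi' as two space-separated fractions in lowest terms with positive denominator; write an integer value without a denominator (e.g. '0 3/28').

C = [1/45, 1/15, 8/45, 8/45, 1/5, 4/15, 16/45, 19/45, 3/5, 34/45, 14/15, 1]
j=0 picked index 2: u0 ∈ [1/15, 8/45)
j=1 picked index 2: u0 ∈ [-1/60, 17/180)
j=2 picked index 5: u0 ∈ [1/30, 1/10)
j=3 picked index 6: u0 ∈ [1/60, 19/180)
j=4 picked index 7: u0 ∈ [1/45, 4/45)
j=5 picked index 8: u0 ∈ [1/180, 11/60)
j=6 picked index 8: u0 ∈ [-7/90, 1/10)
j=7 picked index 9: u0 ∈ [1/60, 31/180)
j=8 picked index 9: u0 ∈ [-1/15, 4/45)
j=9 picked index 10: u0 ∈ [1/180, 11/60)
j=10 picked index 10: u0 ∈ [-7/90, 1/10)
j=11 picked index 11: u0 ∈ [1/60, 1/12)
intersection: [1/15, 1/12)

1/15 1/12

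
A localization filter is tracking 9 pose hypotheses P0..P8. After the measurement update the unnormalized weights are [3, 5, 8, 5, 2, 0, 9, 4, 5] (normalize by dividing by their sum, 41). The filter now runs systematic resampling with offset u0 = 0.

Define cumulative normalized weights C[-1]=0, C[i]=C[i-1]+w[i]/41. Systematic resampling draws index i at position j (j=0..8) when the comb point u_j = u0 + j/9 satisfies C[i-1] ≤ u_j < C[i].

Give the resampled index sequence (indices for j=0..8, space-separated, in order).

C = [3/41, 8/41, 16/41, 21/41, 23/41, 23/41, 32/41, 36/41, 1]
j=0: u_0=0 ∈ [0, 3/41) → index 0
j=1: u_1=1/9 ∈ [3/41, 8/41) → index 1
j=2: u_2=2/9 ∈ [8/41, 16/41) → index 2
j=3: u_3=1/3 ∈ [8/41, 16/41) → index 2
j=4: u_4=4/9 ∈ [16/41, 21/41) → index 3
j=5: u_5=5/9 ∈ [21/41, 23/41) → index 4
j=6: u_6=2/3 ∈ [23/41, 32/41) → index 6
j=7: u_7=7/9 ∈ [23/41, 32/41) → index 6
j=8: u_8=8/9 ∈ [36/41, 1) → index 8

0 1 2 2 3 4 6 6 8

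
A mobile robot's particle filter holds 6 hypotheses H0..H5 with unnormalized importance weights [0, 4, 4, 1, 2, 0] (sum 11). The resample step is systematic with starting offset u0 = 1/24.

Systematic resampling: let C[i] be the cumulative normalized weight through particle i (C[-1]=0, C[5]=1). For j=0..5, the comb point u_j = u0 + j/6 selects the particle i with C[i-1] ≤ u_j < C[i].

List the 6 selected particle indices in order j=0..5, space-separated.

C = [0, 4/11, 8/11, 9/11, 1, 1]
j=0: u_0=1/24 ∈ [0, 4/11) → index 1
j=1: u_1=5/24 ∈ [0, 4/11) → index 1
j=2: u_2=3/8 ∈ [4/11, 8/11) → index 2
j=3: u_3=13/24 ∈ [4/11, 8/11) → index 2
j=4: u_4=17/24 ∈ [4/11, 8/11) → index 2
j=5: u_5=7/8 ∈ [9/11, 1) → index 4

1 1 2 2 2 4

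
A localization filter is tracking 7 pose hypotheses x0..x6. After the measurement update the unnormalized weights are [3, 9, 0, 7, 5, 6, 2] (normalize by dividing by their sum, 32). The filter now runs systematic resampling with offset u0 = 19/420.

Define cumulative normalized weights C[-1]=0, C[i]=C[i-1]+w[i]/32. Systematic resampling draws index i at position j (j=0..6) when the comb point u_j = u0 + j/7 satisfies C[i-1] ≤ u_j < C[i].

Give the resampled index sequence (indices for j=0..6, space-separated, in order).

0 1 1 3 4 5 5

C = [3/32, 3/8, 3/8, 19/32, 3/4, 15/16, 1]
j=0: u_0=19/420 ∈ [0, 3/32) → index 0
j=1: u_1=79/420 ∈ [3/32, 3/8) → index 1
j=2: u_2=139/420 ∈ [3/32, 3/8) → index 1
j=3: u_3=199/420 ∈ [3/8, 19/32) → index 3
j=4: u_4=37/60 ∈ [19/32, 3/4) → index 4
j=5: u_5=319/420 ∈ [3/4, 15/16) → index 5
j=6: u_6=379/420 ∈ [3/4, 15/16) → index 5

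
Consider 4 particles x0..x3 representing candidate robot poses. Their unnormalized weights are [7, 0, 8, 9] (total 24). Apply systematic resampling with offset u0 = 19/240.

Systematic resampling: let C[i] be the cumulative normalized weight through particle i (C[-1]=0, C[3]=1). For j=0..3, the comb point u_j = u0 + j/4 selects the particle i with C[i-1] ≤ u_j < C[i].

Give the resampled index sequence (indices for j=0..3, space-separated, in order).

0 2 2 3

C = [7/24, 7/24, 5/8, 1]
j=0: u_0=19/240 ∈ [0, 7/24) → index 0
j=1: u_1=79/240 ∈ [7/24, 5/8) → index 2
j=2: u_2=139/240 ∈ [7/24, 5/8) → index 2
j=3: u_3=199/240 ∈ [5/8, 1) → index 3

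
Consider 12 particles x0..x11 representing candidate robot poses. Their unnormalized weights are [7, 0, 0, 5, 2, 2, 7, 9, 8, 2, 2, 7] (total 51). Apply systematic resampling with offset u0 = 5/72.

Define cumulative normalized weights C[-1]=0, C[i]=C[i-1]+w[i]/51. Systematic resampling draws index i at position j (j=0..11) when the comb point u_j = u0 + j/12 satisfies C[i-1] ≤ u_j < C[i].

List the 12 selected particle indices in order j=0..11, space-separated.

C = [7/51, 7/51, 7/51, 4/17, 14/51, 16/51, 23/51, 32/51, 40/51, 14/17, 44/51, 1]
j=0: u_0=5/72 ∈ [0, 7/51) → index 0
j=1: u_1=11/72 ∈ [7/51, 4/17) → index 3
j=2: u_2=17/72 ∈ [4/17, 14/51) → index 4
j=3: u_3=23/72 ∈ [16/51, 23/51) → index 6
j=4: u_4=29/72 ∈ [16/51, 23/51) → index 6
j=5: u_5=35/72 ∈ [23/51, 32/51) → index 7
j=6: u_6=41/72 ∈ [23/51, 32/51) → index 7
j=7: u_7=47/72 ∈ [32/51, 40/51) → index 8
j=8: u_8=53/72 ∈ [32/51, 40/51) → index 8
j=9: u_9=59/72 ∈ [40/51, 14/17) → index 9
j=10: u_10=65/72 ∈ [44/51, 1) → index 11
j=11: u_11=71/72 ∈ [44/51, 1) → index 11

0 3 4 6 6 7 7 8 8 9 11 11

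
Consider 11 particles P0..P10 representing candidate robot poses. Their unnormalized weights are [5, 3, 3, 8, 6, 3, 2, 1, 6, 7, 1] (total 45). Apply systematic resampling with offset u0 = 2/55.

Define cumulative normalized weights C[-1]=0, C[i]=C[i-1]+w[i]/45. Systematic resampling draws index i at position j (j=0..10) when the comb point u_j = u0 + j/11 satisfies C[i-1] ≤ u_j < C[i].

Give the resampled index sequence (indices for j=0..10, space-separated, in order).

C = [1/9, 8/45, 11/45, 19/45, 5/9, 28/45, 2/3, 31/45, 37/45, 44/45, 1]
j=0: u_0=2/55 ∈ [0, 1/9) → index 0
j=1: u_1=7/55 ∈ [1/9, 8/45) → index 1
j=2: u_2=12/55 ∈ [8/45, 11/45) → index 2
j=3: u_3=17/55 ∈ [11/45, 19/45) → index 3
j=4: u_4=2/5 ∈ [11/45, 19/45) → index 3
j=5: u_5=27/55 ∈ [19/45, 5/9) → index 4
j=6: u_6=32/55 ∈ [5/9, 28/45) → index 5
j=7: u_7=37/55 ∈ [2/3, 31/45) → index 7
j=8: u_8=42/55 ∈ [31/45, 37/45) → index 8
j=9: u_9=47/55 ∈ [37/45, 44/45) → index 9
j=10: u_10=52/55 ∈ [37/45, 44/45) → index 9

0 1 2 3 3 4 5 7 8 9 9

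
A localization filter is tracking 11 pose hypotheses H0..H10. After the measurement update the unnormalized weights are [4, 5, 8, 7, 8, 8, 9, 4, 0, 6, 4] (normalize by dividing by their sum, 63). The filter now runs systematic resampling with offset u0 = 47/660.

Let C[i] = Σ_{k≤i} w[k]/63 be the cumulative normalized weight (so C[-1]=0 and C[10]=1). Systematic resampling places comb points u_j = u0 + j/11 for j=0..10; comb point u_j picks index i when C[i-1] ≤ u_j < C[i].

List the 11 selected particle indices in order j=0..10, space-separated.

C = [4/63, 1/7, 17/63, 8/21, 32/63, 40/63, 7/9, 53/63, 53/63, 59/63, 1]
j=0: u_0=47/660 ∈ [4/63, 1/7) → index 1
j=1: u_1=107/660 ∈ [1/7, 17/63) → index 2
j=2: u_2=167/660 ∈ [1/7, 17/63) → index 2
j=3: u_3=227/660 ∈ [17/63, 8/21) → index 3
j=4: u_4=287/660 ∈ [8/21, 32/63) → index 4
j=5: u_5=347/660 ∈ [32/63, 40/63) → index 5
j=6: u_6=37/60 ∈ [32/63, 40/63) → index 5
j=7: u_7=467/660 ∈ [40/63, 7/9) → index 6
j=8: u_8=527/660 ∈ [7/9, 53/63) → index 7
j=9: u_9=587/660 ∈ [53/63, 59/63) → index 9
j=10: u_10=647/660 ∈ [59/63, 1) → index 10

1 2 2 3 4 5 5 6 7 9 10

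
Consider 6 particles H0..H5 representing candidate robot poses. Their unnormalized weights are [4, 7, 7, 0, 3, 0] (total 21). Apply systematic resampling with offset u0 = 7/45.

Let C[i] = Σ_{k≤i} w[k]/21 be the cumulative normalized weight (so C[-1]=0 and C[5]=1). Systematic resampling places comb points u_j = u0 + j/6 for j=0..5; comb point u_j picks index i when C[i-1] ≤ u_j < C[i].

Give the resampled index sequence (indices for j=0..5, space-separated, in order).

0 1 1 2 2 4

C = [4/21, 11/21, 6/7, 6/7, 1, 1]
j=0: u_0=7/45 ∈ [0, 4/21) → index 0
j=1: u_1=29/90 ∈ [4/21, 11/21) → index 1
j=2: u_2=22/45 ∈ [4/21, 11/21) → index 1
j=3: u_3=59/90 ∈ [11/21, 6/7) → index 2
j=4: u_4=37/45 ∈ [11/21, 6/7) → index 2
j=5: u_5=89/90 ∈ [6/7, 1) → index 4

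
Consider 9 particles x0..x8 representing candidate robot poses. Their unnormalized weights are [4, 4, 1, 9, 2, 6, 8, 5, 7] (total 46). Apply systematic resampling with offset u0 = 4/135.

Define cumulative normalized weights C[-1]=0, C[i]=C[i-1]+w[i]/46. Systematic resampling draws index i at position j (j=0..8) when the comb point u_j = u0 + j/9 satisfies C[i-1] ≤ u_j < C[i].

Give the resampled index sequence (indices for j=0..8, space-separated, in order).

0 1 3 3 5 6 6 7 8

C = [2/23, 4/23, 9/46, 9/23, 10/23, 13/23, 17/23, 39/46, 1]
j=0: u_0=4/135 ∈ [0, 2/23) → index 0
j=1: u_1=19/135 ∈ [2/23, 4/23) → index 1
j=2: u_2=34/135 ∈ [9/46, 9/23) → index 3
j=3: u_3=49/135 ∈ [9/46, 9/23) → index 3
j=4: u_4=64/135 ∈ [10/23, 13/23) → index 5
j=5: u_5=79/135 ∈ [13/23, 17/23) → index 6
j=6: u_6=94/135 ∈ [13/23, 17/23) → index 6
j=7: u_7=109/135 ∈ [17/23, 39/46) → index 7
j=8: u_8=124/135 ∈ [39/46, 1) → index 8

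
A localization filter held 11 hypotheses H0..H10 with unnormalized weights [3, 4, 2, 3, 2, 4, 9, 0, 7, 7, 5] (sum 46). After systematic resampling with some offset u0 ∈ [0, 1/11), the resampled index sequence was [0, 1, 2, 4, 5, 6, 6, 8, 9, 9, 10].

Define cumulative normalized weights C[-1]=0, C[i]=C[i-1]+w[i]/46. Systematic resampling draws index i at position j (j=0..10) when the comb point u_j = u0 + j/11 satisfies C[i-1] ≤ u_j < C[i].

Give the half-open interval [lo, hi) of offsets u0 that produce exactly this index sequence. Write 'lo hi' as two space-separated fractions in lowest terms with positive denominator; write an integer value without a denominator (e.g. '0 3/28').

3/253 7/506

C = [3/46, 7/46, 9/46, 6/23, 7/23, 9/23, 27/46, 27/46, 17/23, 41/46, 1]
j=0 picked index 0: u0 ∈ [0, 3/46)
j=1 picked index 1: u0 ∈ [-13/506, 31/506)
j=2 picked index 2: u0 ∈ [-15/506, 7/506)
j=3 picked index 4: u0 ∈ [-3/253, 8/253)
j=4 picked index 5: u0 ∈ [-15/253, 7/253)
j=5 picked index 6: u0 ∈ [-16/253, 67/506)
j=6 picked index 6: u0 ∈ [-39/253, 21/506)
j=7 picked index 8: u0 ∈ [-25/506, 26/253)
j=8 picked index 9: u0 ∈ [3/253, 83/506)
j=9 picked index 9: u0 ∈ [-20/253, 37/506)
j=10 picked index 10: u0 ∈ [-9/506, 1/11)
intersection: [3/253, 7/506)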